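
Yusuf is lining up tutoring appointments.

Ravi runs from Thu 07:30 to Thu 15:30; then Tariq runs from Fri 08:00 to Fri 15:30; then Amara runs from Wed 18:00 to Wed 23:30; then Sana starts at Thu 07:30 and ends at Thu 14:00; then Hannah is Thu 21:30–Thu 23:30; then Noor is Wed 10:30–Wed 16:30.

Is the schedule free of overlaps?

No

Two intervals overlap when each starts before the other ends.
Sorted by start: Noor, Amara, Sana, Ravi, Hannah, Tariq.
Amara starts after Noor ends, so Noor has no further overlaps.
Sana starts after Amara ends, so Amara has no further overlaps.
Ravi starts before Sana ends → Sana and Ravi overlap.
That's a conflict, so the schedule is not conflict-free.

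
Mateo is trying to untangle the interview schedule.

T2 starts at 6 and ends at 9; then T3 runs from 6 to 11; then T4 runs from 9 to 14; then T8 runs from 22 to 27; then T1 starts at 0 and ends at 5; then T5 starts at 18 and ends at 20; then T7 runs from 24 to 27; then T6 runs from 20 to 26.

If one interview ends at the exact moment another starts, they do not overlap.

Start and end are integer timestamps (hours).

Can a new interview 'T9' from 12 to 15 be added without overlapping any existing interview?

No — it overlaps T4

T1: ends 5 at or before T9 starts 12 → clear.
T2: ends 9 at or before T9 starts 12 → clear.
T3: ends 11 at or before T9 starts 12 → clear.
T4: starts 9 before T9 ends 15, and ends 14 after T9 starts 12 → overlap.
T5: starts 18 at or after T9 ends 15 → clear.
T6: starts 20 at or after T9 ends 15 → clear.
T8: starts 22 at or after T9 ends 15 → clear.
T7: starts 24 at or after T9 ends 15 → clear.
T9 overlaps T4.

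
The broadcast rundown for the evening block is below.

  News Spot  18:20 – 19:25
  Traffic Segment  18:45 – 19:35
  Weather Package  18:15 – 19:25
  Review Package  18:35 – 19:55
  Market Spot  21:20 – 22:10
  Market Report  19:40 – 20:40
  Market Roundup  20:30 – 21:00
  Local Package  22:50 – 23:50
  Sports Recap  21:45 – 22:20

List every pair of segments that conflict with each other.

Sorted by start: Weather Package, News Spot, Review Package, Traffic Segment, Market Report, Market Roundup, Market Spot, Sports Recap, Local Package.
News Spot starts before Weather Package ends → Weather Package and News Spot overlap.
Review Package starts before Weather Package ends → Weather Package and Review Package overlap.
Traffic Segment starts before Weather Package ends → Weather Package and Traffic Segment overlap.
Market Report starts after Weather Package ends; Weather Package is clear from here.
Review Package starts before News Spot ends → News Spot and Review Package overlap.
Traffic Segment starts before News Spot ends → News Spot and Traffic Segment overlap.
Market Report starts after News Spot ends; News Spot is clear from here.
Traffic Segment starts before Review Package ends → Review Package and Traffic Segment overlap.
Market Report starts before Review Package ends → Review Package and Market Report overlap.
Market Roundup starts after Review Package ends; Review Package is clear from here.
Market Report starts after Traffic Segment ends; Traffic Segment is clear from here.
Market Roundup starts before Market Report ends → Market Report and Market Roundup overlap.
Market Spot starts after Market Report ends; Market Report is clear from here.
Market Spot starts after Market Roundup ends; Market Roundup is clear from here.
Sports Recap starts before Market Spot ends → Market Spot and Sports Recap overlap.
Local Package starts after Market Spot ends.
Local Package starts after Sports Recap ends.

Market Report & Market Roundup, Market Report & Review Package, Market Spot & Sports Recap, News Spot & Review Package, News Spot & Traffic Segment, News Spot & Weather Package, Review Package & Traffic Segment, Review Package & Weather Package, Traffic Segment & Weather Package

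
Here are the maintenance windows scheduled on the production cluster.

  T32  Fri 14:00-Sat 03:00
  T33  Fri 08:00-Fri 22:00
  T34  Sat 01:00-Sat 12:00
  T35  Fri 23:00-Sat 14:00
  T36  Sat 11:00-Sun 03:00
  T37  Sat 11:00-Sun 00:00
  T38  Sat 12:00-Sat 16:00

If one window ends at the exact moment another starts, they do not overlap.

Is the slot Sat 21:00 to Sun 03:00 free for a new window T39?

T33: ends Fri 22:00 at or before T39 starts Sat 21:00 → clear.
T32: ends Sat 03:00 at or before T39 starts Sat 21:00 → clear.
T35: ends Sat 14:00 at or before T39 starts Sat 21:00 → clear.
T34: ends Sat 12:00 at or before T39 starts Sat 21:00 → clear.
T36: starts Sat 11:00 before T39 ends Sun 03:00, and ends Sun 03:00 after T39 starts Sat 21:00 → overlap.
T37: starts Sat 11:00 before T39 ends Sun 03:00, and ends Sun 00:00 after T39 starts Sat 21:00 → overlap.
T38: ends Sat 16:00 at or before T39 starts Sat 21:00 → clear.
T39 overlaps T36, T37.

No — it overlaps T36, T37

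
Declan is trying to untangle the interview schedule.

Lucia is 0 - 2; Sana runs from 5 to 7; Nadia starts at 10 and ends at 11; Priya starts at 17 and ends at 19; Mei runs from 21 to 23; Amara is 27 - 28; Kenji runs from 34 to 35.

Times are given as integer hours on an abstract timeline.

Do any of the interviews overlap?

No

Sorted by start: Lucia, Sana, Nadia, Priya, Mei, Amara, Kenji.
Sana starts after Lucia ends, so Lucia has no further overlaps.
Nadia starts after Sana ends, so Sana has no further overlaps.
Priya starts after Nadia ends, so Nadia has no further overlaps.
Mei starts after Priya ends, so Priya has no further overlaps.
Amara starts after Mei ends, so Mei has no further overlaps.
Kenji starts after Amara ends.
Every pair is clear; the schedule has no overlaps.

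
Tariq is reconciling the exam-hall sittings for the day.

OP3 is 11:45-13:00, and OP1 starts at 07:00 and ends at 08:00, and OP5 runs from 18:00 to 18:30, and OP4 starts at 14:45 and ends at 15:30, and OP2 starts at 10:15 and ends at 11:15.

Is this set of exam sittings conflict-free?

Sorted by start: OP1, OP2, OP3, OP4, OP5.
OP2 starts after OP1 ends; OP1 is clear from here.
OP3 starts after OP2 ends; OP2 is clear from here.
OP4 starts after OP3 ends; OP3 is clear from here.
OP5 starts after OP4 ends.
Every pair is clear; the schedule has no overlaps.

Yes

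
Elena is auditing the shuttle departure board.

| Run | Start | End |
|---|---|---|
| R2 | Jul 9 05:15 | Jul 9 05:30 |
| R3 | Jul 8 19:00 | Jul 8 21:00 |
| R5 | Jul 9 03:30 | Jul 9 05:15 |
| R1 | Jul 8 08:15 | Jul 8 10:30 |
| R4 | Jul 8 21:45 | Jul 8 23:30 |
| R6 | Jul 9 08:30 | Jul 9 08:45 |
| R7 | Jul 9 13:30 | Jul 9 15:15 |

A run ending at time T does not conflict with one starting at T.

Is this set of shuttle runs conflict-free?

Sorted by start: R1, R3, R4, R5, R2, R6, R7.
R3 starts after R1 ends, so nothing later overlaps R1 either.
R4 starts after R3 ends, so nothing later overlaps R3 either.
R5 starts after R4 ends, so nothing later overlaps R4 either.
R2 starts exactly when R5 ends (back-to-back, no overlap), so nothing later overlaps R5 either.
R6 starts after R2 ends, so nothing later overlaps R2 either.
R7 starts after R6 ends.
Every pair is clear; the schedule has no overlaps.

Yes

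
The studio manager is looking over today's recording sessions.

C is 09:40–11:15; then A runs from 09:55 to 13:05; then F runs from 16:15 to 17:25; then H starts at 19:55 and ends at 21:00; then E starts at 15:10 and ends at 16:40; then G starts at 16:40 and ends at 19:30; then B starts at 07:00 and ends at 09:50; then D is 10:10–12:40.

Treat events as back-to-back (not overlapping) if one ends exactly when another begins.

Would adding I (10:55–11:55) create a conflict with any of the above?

Yes — it overlaps A, C, D

B: ends 09:50 at or before I starts 10:55 → clear.
C: starts 09:40 before I ends 11:55, and ends 11:15 after I starts 10:55 → overlap.
A: starts 09:55 before I ends 11:55, and ends 13:05 after I starts 10:55 → overlap.
D: starts 10:10 before I ends 11:55, and ends 12:40 after I starts 10:55 → overlap.
E: starts 15:10 at or after I ends 11:55 → clear.
F: starts 16:15 at or after I ends 11:55 → clear.
G: starts 16:40 at or after I ends 11:55 → clear.
H: starts 19:55 at or after I ends 11:55 → clear.
I overlaps A, C, D.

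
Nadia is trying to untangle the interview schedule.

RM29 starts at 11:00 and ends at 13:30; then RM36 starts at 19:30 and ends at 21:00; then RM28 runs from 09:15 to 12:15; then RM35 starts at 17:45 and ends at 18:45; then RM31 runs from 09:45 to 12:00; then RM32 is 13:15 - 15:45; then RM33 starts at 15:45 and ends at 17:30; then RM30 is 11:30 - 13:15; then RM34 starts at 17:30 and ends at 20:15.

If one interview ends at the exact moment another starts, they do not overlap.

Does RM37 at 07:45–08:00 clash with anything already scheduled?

RM28: starts 09:15 at or after RM37 ends 08:00 → clear.
RM31: starts 09:45 at or after RM37 ends 08:00 → clear.
RM29: starts 11:00 at or after RM37 ends 08:00 → clear.
RM30: starts 11:30 at or after RM37 ends 08:00 → clear.
RM32: starts 13:15 at or after RM37 ends 08:00 → clear.
RM33: starts 15:45 at or after RM37 ends 08:00 → clear.
RM34: starts 17:30 at or after RM37 ends 08:00 → clear.
RM35: starts 17:45 at or after RM37 ends 08:00 → clear.
RM36: starts 19:30 at or after RM37 ends 08:00 → clear.

No — it doesn't clash with anything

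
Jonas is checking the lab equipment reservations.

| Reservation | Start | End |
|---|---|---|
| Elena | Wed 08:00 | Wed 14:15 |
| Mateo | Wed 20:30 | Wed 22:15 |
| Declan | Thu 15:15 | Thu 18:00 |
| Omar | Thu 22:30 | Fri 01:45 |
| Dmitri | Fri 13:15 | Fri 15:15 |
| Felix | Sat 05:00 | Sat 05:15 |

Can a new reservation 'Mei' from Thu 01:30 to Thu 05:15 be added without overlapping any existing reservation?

Yes — the slot is free

Elena: ends Wed 14:15 at or before Mei starts Thu 01:30 → clear.
Mateo: ends Wed 22:15 at or before Mei starts Thu 01:30 → clear.
Declan: starts Thu 15:15 at or after Mei ends Thu 05:15 → clear.
Omar: starts Thu 22:30 at or after Mei ends Thu 05:15 → clear.
Dmitri: starts Fri 13:15 at or after Mei ends Thu 05:15 → clear.
Felix: starts Sat 05:00 at or after Mei ends Thu 05:15 → clear.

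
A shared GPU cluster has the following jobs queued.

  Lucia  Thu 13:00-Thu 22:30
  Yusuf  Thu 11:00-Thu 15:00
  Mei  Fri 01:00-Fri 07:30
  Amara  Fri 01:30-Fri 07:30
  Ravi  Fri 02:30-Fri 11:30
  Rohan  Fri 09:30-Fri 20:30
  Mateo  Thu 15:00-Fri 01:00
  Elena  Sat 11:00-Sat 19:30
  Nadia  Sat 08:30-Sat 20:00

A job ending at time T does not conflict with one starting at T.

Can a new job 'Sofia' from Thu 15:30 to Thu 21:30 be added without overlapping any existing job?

Yusuf: ends Thu 15:00 at or before Sofia starts Thu 15:30 → clear.
Lucia: starts Thu 13:00 before Sofia ends Thu 21:30, and ends Thu 22:30 after Sofia starts Thu 15:30 → overlap.
Mateo: starts Thu 15:00 before Sofia ends Thu 21:30, and ends Fri 01:00 after Sofia starts Thu 15:30 → overlap.
Mei: starts Fri 01:00 at or after Sofia ends Thu 21:30 → clear.
Amara: starts Fri 01:30 at or after Sofia ends Thu 21:30 → clear.
Ravi: starts Fri 02:30 at or after Sofia ends Thu 21:30 → clear.
Rohan: starts Fri 09:30 at or after Sofia ends Thu 21:30 → clear.
Nadia: starts Sat 08:30 at or after Sofia ends Thu 21:30 → clear.
Elena: starts Sat 11:00 at or after Sofia ends Thu 21:30 → clear.
Sofia overlaps Lucia, Mateo.

No — it overlaps Lucia, Mateo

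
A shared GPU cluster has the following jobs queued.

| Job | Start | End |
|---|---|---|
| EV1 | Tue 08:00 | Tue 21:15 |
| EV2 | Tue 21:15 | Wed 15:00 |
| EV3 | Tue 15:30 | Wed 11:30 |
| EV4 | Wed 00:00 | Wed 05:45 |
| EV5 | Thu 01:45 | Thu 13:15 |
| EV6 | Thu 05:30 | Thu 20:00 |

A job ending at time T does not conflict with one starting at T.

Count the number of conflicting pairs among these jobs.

Two intervals overlap when each starts before the other ends.
Sorted by start: EV1, EV3, EV2, EV4, EV5, EV6.
EV3 starts before EV1 ends → EV1 and EV3 overlap.
EV2 starts exactly when EV1 ends (back-to-back, no overlap), so EV1 has no further overlaps.
EV2 starts before EV3 ends → EV3 and EV2 overlap.
EV4 starts before EV3 ends → EV3 and EV4 overlap.
EV5 starts after EV3 ends, so EV3 has no further overlaps.
EV4 starts before EV2 ends → EV2 and EV4 overlap.
EV5 starts after EV2 ends, so EV2 has no further overlaps.
EV5 starts after EV4 ends, so EV4 has no further overlaps.
EV6 starts before EV5 ends → EV5 and EV6 overlap.
Overlapping pairs: EV1 & EV3, EV2 & EV3, EV2 & EV4, EV3 & EV4, EV5 & EV6 — 5 in total.

5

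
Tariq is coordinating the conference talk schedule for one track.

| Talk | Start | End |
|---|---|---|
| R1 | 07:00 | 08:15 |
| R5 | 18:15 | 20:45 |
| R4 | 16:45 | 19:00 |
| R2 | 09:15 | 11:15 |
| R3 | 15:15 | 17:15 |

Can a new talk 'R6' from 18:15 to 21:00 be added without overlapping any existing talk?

No — it overlaps R4, R5

R1: ends 08:15 at or before R6 starts 18:15 → clear.
R2: ends 11:15 at or before R6 starts 18:15 → clear.
R3: ends 17:15 at or before R6 starts 18:15 → clear.
R4: starts 16:45 before R6 ends 21:00, and ends 19:00 after R6 starts 18:15 → overlap.
R5: starts 18:15 before R6 ends 21:00, and ends 20:45 after R6 starts 18:15 → overlap.
R6 overlaps R4, R5.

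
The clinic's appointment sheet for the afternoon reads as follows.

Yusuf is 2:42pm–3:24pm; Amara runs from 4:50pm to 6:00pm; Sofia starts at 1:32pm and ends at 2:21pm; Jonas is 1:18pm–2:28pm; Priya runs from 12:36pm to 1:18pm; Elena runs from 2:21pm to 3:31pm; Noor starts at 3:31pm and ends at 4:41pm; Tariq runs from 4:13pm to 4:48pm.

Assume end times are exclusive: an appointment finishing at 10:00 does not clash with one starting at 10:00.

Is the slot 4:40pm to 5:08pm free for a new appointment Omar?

Priya: ends 1:18pm at or before Omar starts 4:40pm → clear.
Jonas: ends 2:28pm at or before Omar starts 4:40pm → clear.
Sofia: ends 2:21pm at or before Omar starts 4:40pm → clear.
Elena: ends 3:31pm at or before Omar starts 4:40pm → clear.
Yusuf: ends 3:24pm at or before Omar starts 4:40pm → clear.
Noor: starts 3:31pm before Omar ends 5:08pm, and ends 4:41pm after Omar starts 4:40pm → overlap.
Tariq: starts 4:13pm before Omar ends 5:08pm, and ends 4:48pm after Omar starts 4:40pm → overlap.
Amara: starts 4:50pm before Omar ends 5:08pm, and ends 6:00pm after Omar starts 4:40pm → overlap.
Omar overlaps Noor, Tariq, Amara.

No — it overlaps Amara, Noor, Tariq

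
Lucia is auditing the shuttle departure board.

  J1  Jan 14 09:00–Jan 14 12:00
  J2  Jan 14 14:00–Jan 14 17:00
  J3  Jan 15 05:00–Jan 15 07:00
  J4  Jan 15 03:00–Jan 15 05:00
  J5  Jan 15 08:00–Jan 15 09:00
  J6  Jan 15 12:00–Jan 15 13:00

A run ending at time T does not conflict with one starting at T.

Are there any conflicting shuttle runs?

Two intervals overlap when each starts before the other ends.
Sorted by start: J1, J2, J4, J3, J5, J6.
J2 starts after J1 ends, so nothing later overlaps J1 either.
J4 starts after J2 ends, so nothing later overlaps J2 either.
J3 starts exactly when J4 ends (back-to-back, no overlap), so nothing later overlaps J4 either.
J5 starts after J3 ends, so nothing later overlaps J3 either.
J6 starts after J5 ends.
Every pair is clear; the schedule has no overlaps.

No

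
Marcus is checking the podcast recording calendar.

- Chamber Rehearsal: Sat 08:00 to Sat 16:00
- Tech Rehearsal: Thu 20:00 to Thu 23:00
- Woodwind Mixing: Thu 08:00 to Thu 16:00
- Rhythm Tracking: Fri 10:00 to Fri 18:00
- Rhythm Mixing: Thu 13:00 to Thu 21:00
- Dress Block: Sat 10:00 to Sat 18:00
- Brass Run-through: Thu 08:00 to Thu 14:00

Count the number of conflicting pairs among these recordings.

5

Two intervals overlap when each starts before the other ends.
Sorted by start: Woodwind Mixing, Brass Run-through, Rhythm Mixing, Tech Rehearsal, Rhythm Tracking, Chamber Rehearsal, Dress Block.
Brass Run-through starts before Woodwind Mixing ends → Woodwind Mixing and Brass Run-through overlap.
Rhythm Mixing starts before Woodwind Mixing ends → Woodwind Mixing and Rhythm Mixing overlap.
Tech Rehearsal starts after Woodwind Mixing ends; Woodwind Mixing is clear from here.
Rhythm Mixing starts before Brass Run-through ends → Brass Run-through and Rhythm Mixing overlap.
Tech Rehearsal starts after Brass Run-through ends; Brass Run-through is clear from here.
Tech Rehearsal starts before Rhythm Mixing ends → Rhythm Mixing and Tech Rehearsal overlap.
Rhythm Tracking starts after Rhythm Mixing ends; Rhythm Mixing is clear from here.
Rhythm Tracking starts after Tech Rehearsal ends; Tech Rehearsal is clear from here.
Chamber Rehearsal starts after Rhythm Tracking ends; Rhythm Tracking is clear from here.
Dress Block starts before Chamber Rehearsal ends → Chamber Rehearsal and Dress Block overlap.
Overlapping pairs: Brass Run-through & Rhythm Mixing, Brass Run-through & Woodwind Mixing, Chamber Rehearsal & Dress Block, Rhythm Mixing & Tech Rehearsal, Rhythm Mixing & Woodwind Mixing — 5 in total.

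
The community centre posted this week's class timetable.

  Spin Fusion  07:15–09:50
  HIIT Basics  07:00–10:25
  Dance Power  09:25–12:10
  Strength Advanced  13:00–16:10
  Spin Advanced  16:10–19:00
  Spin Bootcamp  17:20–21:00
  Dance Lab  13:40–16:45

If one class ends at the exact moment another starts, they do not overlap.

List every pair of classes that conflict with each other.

Dance Lab & Spin Advanced, Dance Lab & Strength Advanced, Dance Power & HIIT Basics, Dance Power & Spin Fusion, HIIT Basics & Spin Fusion, Spin Advanced & Spin Bootcamp

Sorted by start: HIIT Basics, Spin Fusion, Dance Power, Strength Advanced, Dance Lab, Spin Advanced, Spin Bootcamp.
Spin Fusion starts before HIIT Basics ends → HIIT Basics and Spin Fusion overlap.
Dance Power starts before HIIT Basics ends → HIIT Basics and Dance Power overlap.
Strength Advanced starts after HIIT Basics ends; HIIT Basics is clear from here.
Dance Power starts before Spin Fusion ends → Spin Fusion and Dance Power overlap.
Strength Advanced starts after Spin Fusion ends; Spin Fusion is clear from here.
Strength Advanced starts after Dance Power ends; Dance Power is clear from here.
Dance Lab starts before Strength Advanced ends → Strength Advanced and Dance Lab overlap.
Spin Advanced starts exactly when Strength Advanced ends (back-to-back, no overlap); Strength Advanced is clear from here.
Spin Advanced starts before Dance Lab ends → Dance Lab and Spin Advanced overlap.
Spin Bootcamp starts after Dance Lab ends.
Spin Bootcamp starts before Spin Advanced ends → Spin Advanced and Spin Bootcamp overlap.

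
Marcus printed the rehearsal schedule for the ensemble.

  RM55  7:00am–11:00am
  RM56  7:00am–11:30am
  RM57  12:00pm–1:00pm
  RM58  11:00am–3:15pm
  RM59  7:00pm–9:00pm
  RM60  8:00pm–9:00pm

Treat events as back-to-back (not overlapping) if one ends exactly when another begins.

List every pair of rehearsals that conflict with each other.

RM55 & RM56, RM56 & RM58, RM57 & RM58, RM59 & RM60

Sorted by start: RM55, RM56, RM58, RM57, RM59, RM60.
RM56 starts before RM55 ends → RM55 and RM56 overlap.
RM58 starts exactly when RM55 ends (back-to-back, no overlap); RM55 is clear from here.
RM58 starts before RM56 ends → RM56 and RM58 overlap.
RM57 starts after RM56 ends; RM56 is clear from here.
RM57 starts before RM58 ends → RM58 and RM57 overlap.
RM59 starts after RM58 ends; RM58 is clear from here.
RM59 starts after RM57 ends; RM57 is clear from here.
RM60 starts before RM59 ends → RM59 and RM60 overlap.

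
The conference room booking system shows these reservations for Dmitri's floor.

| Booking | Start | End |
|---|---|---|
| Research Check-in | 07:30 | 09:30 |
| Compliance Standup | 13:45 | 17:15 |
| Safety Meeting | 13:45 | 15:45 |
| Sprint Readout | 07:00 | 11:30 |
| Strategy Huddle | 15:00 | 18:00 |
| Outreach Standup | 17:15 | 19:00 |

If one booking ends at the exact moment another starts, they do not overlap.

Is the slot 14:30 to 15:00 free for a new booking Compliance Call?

Sprint Readout: ends 11:30 at or before Compliance Call starts 14:30 → clear.
Research Check-in: ends 09:30 at or before Compliance Call starts 14:30 → clear.
Safety Meeting: starts 13:45 before Compliance Call ends 15:00, and ends 15:45 after Compliance Call starts 14:30 → overlap.
Compliance Standup: starts 13:45 before Compliance Call ends 15:00, and ends 17:15 after Compliance Call starts 14:30 → overlap.
Strategy Huddle: starts 15:00 at or after Compliance Call ends 15:00 → clear.
Outreach Standup: starts 17:15 at or after Compliance Call ends 15:00 → clear.
Compliance Call overlaps Safety Meeting, Compliance Standup.

No — it overlaps Compliance Standup, Safety Meeting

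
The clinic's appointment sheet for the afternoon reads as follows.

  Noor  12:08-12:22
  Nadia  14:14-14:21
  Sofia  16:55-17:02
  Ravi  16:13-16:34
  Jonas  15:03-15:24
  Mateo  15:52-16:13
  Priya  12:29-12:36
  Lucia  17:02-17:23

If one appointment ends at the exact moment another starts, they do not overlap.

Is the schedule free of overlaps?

Two intervals overlap when each starts before the other ends.
Sorted by start: Noor, Priya, Nadia, Jonas, Mateo, Ravi, Sofia, Lucia.
Priya starts after Noor ends; Noor is clear from here.
Nadia starts after Priya ends; Priya is clear from here.
Jonas starts after Nadia ends; Nadia is clear from here.
Mateo starts after Jonas ends; Jonas is clear from here.
Ravi starts exactly when Mateo ends (back-to-back, no overlap); Mateo is clear from here.
Sofia starts after Ravi ends; Ravi is clear from here.
Lucia starts exactly when Sofia ends (back-to-back, no overlap).
Every pair is clear; the schedule has no overlaps.

Yes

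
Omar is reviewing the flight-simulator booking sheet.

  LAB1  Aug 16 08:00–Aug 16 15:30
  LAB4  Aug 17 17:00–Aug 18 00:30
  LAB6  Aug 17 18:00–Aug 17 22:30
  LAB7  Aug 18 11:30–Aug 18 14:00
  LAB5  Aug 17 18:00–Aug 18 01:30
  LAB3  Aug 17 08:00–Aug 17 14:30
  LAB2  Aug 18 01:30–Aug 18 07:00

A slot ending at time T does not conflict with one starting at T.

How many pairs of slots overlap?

3

Check each pair: they overlap iff neither finishes before the other starts.
Sorted by start: LAB1, LAB3, LAB4, LAB5, LAB6, LAB2, LAB7.
LAB3 starts after LAB1 ends, so nothing later overlaps LAB1 either.
LAB4 starts after LAB3 ends, so nothing later overlaps LAB3 either.
LAB5 starts before LAB4 ends → LAB4 and LAB5 overlap.
LAB6 starts before LAB4 ends → LAB4 and LAB6 overlap.
LAB2 starts after LAB4 ends, so nothing later overlaps LAB4 either.
LAB6 starts before LAB5 ends → LAB5 and LAB6 overlap.
LAB2 starts exactly when LAB5 ends (back-to-back, no overlap), so nothing later overlaps LAB5 either.
LAB2 starts after LAB6 ends, so nothing later overlaps LAB6 either.
LAB7 starts after LAB2 ends.
Overlapping pairs: LAB4 & LAB5, LAB4 & LAB6, LAB5 & LAB6 — 3 in total.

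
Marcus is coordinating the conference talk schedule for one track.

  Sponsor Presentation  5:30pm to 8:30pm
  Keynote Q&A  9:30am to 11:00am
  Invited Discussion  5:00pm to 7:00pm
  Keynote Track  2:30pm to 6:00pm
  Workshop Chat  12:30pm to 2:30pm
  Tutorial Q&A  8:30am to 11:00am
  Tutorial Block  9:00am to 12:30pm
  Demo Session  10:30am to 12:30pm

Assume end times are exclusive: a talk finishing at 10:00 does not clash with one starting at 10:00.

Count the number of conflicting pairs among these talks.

9

Two intervals overlap when each starts before the other ends.
Sorted by start: Tutorial Q&A, Tutorial Block, Keynote Q&A, Demo Session, Workshop Chat, Keynote Track, Invited Discussion, Sponsor Presentation.
Tutorial Block starts before Tutorial Q&A ends → Tutorial Q&A and Tutorial Block overlap.
Keynote Q&A starts before Tutorial Q&A ends → Tutorial Q&A and Keynote Q&A overlap.
Demo Session starts before Tutorial Q&A ends → Tutorial Q&A and Demo Session overlap.
Workshop Chat starts after Tutorial Q&A ends, so nothing later overlaps Tutorial Q&A either.
Keynote Q&A starts before Tutorial Block ends → Tutorial Block and Keynote Q&A overlap.
Demo Session starts before Tutorial Block ends → Tutorial Block and Demo Session overlap.
Workshop Chat starts exactly when Tutorial Block ends (back-to-back, no overlap), so nothing later overlaps Tutorial Block either.
Demo Session starts before Keynote Q&A ends → Keynote Q&A and Demo Session overlap.
Workshop Chat starts after Keynote Q&A ends, so nothing later overlaps Keynote Q&A either.
Workshop Chat starts exactly when Demo Session ends (back-to-back, no overlap), so nothing later overlaps Demo Session either.
Keynote Track starts exactly when Workshop Chat ends (back-to-back, no overlap), so nothing later overlaps Workshop Chat either.
Invited Discussion starts before Keynote Track ends → Keynote Track and Invited Discussion overlap.
Sponsor Presentation starts before Keynote Track ends → Keynote Track and Sponsor Presentation overlap.
Sponsor Presentation starts before Invited Discussion ends → Invited Discussion and Sponsor Presentation overlap.
Overlapping pairs: Demo Session & Keynote Q&A, Demo Session & Tutorial Block, Demo Session & Tutorial Q&A, Invited Discussion & Keynote Track, Invited Discussion & Sponsor Presentation, Keynote Q&A & Tutorial Block, Keynote Q&A & Tutorial Q&A, Keynote Track & Sponsor Presentation, Tutorial Block & Tutorial Q&A — 9 in total.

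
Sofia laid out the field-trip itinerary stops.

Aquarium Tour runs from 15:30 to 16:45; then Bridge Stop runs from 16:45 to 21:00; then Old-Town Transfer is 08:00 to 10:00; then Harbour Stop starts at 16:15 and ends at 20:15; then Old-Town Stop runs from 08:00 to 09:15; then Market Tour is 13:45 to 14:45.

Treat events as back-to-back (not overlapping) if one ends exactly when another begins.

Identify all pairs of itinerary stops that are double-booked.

Aquarium Tour & Harbour Stop, Bridge Stop & Harbour Stop, Old-Town Stop & Old-Town Transfer

Sorted by start: Old-Town Stop, Old-Town Transfer, Market Tour, Aquarium Tour, Harbour Stop, Bridge Stop.
Old-Town Transfer starts before Old-Town Stop ends → Old-Town Stop and Old-Town Transfer overlap.
Market Tour starts after Old-Town Stop ends; Old-Town Stop is clear from here.
Market Tour starts after Old-Town Transfer ends; Old-Town Transfer is clear from here.
Aquarium Tour starts after Market Tour ends; Market Tour is clear from here.
Harbour Stop starts before Aquarium Tour ends → Aquarium Tour and Harbour Stop overlap.
Bridge Stop starts exactly when Aquarium Tour ends (back-to-back, no overlap).
Bridge Stop starts before Harbour Stop ends → Harbour Stop and Bridge Stop overlap.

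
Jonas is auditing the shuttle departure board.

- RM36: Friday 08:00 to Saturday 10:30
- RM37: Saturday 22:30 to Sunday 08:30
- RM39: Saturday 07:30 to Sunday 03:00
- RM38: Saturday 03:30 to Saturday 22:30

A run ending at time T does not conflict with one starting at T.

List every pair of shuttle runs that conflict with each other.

RM36 & RM38, RM36 & RM39, RM37 & RM39, RM38 & RM39

Sorted by start: RM36, RM38, RM39, RM37.
RM38 starts before RM36 ends → RM36 and RM38 overlap.
RM39 starts before RM36 ends → RM36 and RM39 overlap.
RM37 starts after RM36 ends.
RM39 starts before RM38 ends → RM38 and RM39 overlap.
RM37 starts exactly when RM38 ends (back-to-back, no overlap).
RM37 starts before RM39 ends → RM39 and RM37 overlap.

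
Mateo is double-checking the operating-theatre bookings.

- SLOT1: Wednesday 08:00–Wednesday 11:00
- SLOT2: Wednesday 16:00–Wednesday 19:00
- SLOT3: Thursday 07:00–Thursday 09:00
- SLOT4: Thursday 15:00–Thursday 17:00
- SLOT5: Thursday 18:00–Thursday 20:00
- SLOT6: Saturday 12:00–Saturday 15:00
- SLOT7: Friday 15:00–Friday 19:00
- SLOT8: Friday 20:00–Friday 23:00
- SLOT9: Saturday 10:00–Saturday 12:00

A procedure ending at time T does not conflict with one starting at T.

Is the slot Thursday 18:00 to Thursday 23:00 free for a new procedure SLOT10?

No — it overlaps SLOT5

SLOT1: ends Wednesday 11:00 at or before SLOT10 starts Thursday 18:00 → clear.
SLOT2: ends Wednesday 19:00 at or before SLOT10 starts Thursday 18:00 → clear.
SLOT3: ends Thursday 09:00 at or before SLOT10 starts Thursday 18:00 → clear.
SLOT4: ends Thursday 17:00 at or before SLOT10 starts Thursday 18:00 → clear.
SLOT5: starts Thursday 18:00 before SLOT10 ends Thursday 23:00, and ends Thursday 20:00 after SLOT10 starts Thursday 18:00 → overlap.
SLOT7: starts Friday 15:00 at or after SLOT10 ends Thursday 23:00 → clear.
SLOT8: starts Friday 20:00 at or after SLOT10 ends Thursday 23:00 → clear.
SLOT9: starts Saturday 10:00 at or after SLOT10 ends Thursday 23:00 → clear.
SLOT6: starts Saturday 12:00 at or after SLOT10 ends Thursday 23:00 → clear.
SLOT10 overlaps SLOT5.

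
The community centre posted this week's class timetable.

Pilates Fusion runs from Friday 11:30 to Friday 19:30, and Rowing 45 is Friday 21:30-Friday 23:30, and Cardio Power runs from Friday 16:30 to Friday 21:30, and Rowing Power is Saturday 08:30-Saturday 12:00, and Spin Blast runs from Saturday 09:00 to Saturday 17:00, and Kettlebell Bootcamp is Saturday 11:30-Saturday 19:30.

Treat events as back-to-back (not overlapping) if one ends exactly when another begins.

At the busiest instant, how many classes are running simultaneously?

3

Walk through starts and ends in time order (an end at T is processed before a start at T):
Friday 11:30 start Pilates Fusion → 1
Friday 16:30 start Cardio Power → 2
Friday 19:30 end Pilates Fusion → 1
Friday 21:30 end Cardio Power → 0
Friday 21:30 start Rowing 45 → 1
Friday 23:30 end Rowing 45 → 0
Saturday 08:30 start Rowing Power → 1
Saturday 09:00 start Spin Blast → 2
Saturday 11:30 start Kettlebell Bootcamp → 3
Saturday 12:00 end Rowing Power → 2
Saturday 17:00 end Spin Blast → 1
Saturday 19:30 end Kettlebell Bootcamp → 0
Peak is 3, at Saturday 11:30 (Kettlebell Bootcamp, Rowing Power, Spin Blast).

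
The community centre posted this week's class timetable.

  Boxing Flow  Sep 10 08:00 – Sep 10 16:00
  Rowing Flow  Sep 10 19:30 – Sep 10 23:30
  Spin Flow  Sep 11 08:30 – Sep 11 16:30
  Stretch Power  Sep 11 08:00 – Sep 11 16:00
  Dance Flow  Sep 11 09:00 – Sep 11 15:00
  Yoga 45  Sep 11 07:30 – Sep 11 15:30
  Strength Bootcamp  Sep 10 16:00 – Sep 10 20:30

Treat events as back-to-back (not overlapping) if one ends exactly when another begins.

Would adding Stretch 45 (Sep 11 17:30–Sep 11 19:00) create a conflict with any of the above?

Boxing Flow: ends Sep 10 16:00 at or before Stretch 45 starts Sep 11 17:30 → clear.
Strength Bootcamp: ends Sep 10 20:30 at or before Stretch 45 starts Sep 11 17:30 → clear.
Rowing Flow: ends Sep 10 23:30 at or before Stretch 45 starts Sep 11 17:30 → clear.
Yoga 45: ends Sep 11 15:30 at or before Stretch 45 starts Sep 11 17:30 → clear.
Stretch Power: ends Sep 11 16:00 at or before Stretch 45 starts Sep 11 17:30 → clear.
Spin Flow: ends Sep 11 16:30 at or before Stretch 45 starts Sep 11 17:30 → clear.
Dance Flow: ends Sep 11 15:00 at or before Stretch 45 starts Sep 11 17:30 → clear.

No — it doesn't clash with anything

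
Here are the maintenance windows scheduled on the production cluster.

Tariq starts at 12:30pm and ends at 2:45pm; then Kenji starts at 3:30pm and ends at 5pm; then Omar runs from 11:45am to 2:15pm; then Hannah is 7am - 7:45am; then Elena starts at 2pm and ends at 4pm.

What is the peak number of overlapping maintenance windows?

Walk through starts and ends in time order (an end at T is processed before a start at T):
7am start Hannah → 1
7:45am end Hannah → 0
11:45am start Omar → 1
12:30pm start Tariq → 2
2pm start Elena → 3
2:15pm end Omar → 2
2:45pm end Tariq → 1
3:30pm start Kenji → 2
4pm end Elena → 1
5pm end Kenji → 0
Peak is 3, at 2pm (Elena, Omar, Tariq).

3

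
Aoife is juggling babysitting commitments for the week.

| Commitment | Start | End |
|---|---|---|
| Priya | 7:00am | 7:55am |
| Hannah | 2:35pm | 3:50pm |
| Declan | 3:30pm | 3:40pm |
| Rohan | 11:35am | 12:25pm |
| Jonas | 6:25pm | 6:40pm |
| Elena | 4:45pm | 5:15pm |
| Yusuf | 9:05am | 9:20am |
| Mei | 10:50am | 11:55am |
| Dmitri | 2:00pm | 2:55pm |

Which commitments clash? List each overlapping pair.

Declan & Hannah, Dmitri & Hannah, Mei & Rohan

Sorted by start: Priya, Yusuf, Mei, Rohan, Dmitri, Hannah, Declan, Elena, Jonas.
Yusuf starts after Priya ends, so nothing later overlaps Priya either.
Mei starts after Yusuf ends, so nothing later overlaps Yusuf either.
Rohan starts before Mei ends → Mei and Rohan overlap.
Dmitri starts after Mei ends, so nothing later overlaps Mei either.
Dmitri starts after Rohan ends, so nothing later overlaps Rohan either.
Hannah starts before Dmitri ends → Dmitri and Hannah overlap.
Declan starts after Dmitri ends, so nothing later overlaps Dmitri either.
Declan starts before Hannah ends → Hannah and Declan overlap.
Elena starts after Hannah ends, so nothing later overlaps Hannah either.
Elena starts after Declan ends, so nothing later overlaps Declan either.
Jonas starts after Elena ends.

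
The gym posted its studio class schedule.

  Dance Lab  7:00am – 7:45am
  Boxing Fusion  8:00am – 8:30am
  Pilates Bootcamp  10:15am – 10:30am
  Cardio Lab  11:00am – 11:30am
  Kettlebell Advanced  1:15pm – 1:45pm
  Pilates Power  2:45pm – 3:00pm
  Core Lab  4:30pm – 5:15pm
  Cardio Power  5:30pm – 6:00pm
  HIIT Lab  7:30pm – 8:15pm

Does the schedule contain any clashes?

No

Sorted by start: Dance Lab, Boxing Fusion, Pilates Bootcamp, Cardio Lab, Kettlebell Advanced, Pilates Power, Core Lab, Cardio Power, HIIT Lab.
Boxing Fusion starts after Dance Lab ends, so Dance Lab has no further overlaps.
Pilates Bootcamp starts after Boxing Fusion ends, so Boxing Fusion has no further overlaps.
Cardio Lab starts after Pilates Bootcamp ends, so Pilates Bootcamp has no further overlaps.
Kettlebell Advanced starts after Cardio Lab ends, so Cardio Lab has no further overlaps.
Pilates Power starts after Kettlebell Advanced ends, so Kettlebell Advanced has no further overlaps.
Core Lab starts after Pilates Power ends, so Pilates Power has no further overlaps.
Cardio Power starts after Core Lab ends, so Core Lab has no further overlaps.
HIIT Lab starts after Cardio Power ends.
Every pair is clear; the schedule has no overlaps.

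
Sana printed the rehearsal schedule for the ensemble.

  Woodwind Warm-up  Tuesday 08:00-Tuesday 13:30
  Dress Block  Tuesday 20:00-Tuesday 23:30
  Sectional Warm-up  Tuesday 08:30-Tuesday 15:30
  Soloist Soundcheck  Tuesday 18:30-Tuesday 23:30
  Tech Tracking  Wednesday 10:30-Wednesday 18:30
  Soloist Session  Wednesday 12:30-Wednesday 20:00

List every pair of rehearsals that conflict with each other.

Two intervals overlap when each starts before the other ends.
Sorted by start: Woodwind Warm-up, Sectional Warm-up, Soloist Soundcheck, Dress Block, Tech Tracking, Soloist Session.
Sectional Warm-up starts before Woodwind Warm-up ends → Woodwind Warm-up and Sectional Warm-up overlap.
Soloist Soundcheck starts after Woodwind Warm-up ends, so nothing later overlaps Woodwind Warm-up either.
Soloist Soundcheck starts after Sectional Warm-up ends, so nothing later overlaps Sectional Warm-up either.
Dress Block starts before Soloist Soundcheck ends → Soloist Soundcheck and Dress Block overlap.
Tech Tracking starts after Soloist Soundcheck ends, so nothing later overlaps Soloist Soundcheck either.
Tech Tracking starts after Dress Block ends, so nothing later overlaps Dress Block either.
Soloist Session starts before Tech Tracking ends → Tech Tracking and Soloist Session overlap.

Dress Block & Soloist Soundcheck, Sectional Warm-up & Woodwind Warm-up, Soloist Session & Tech Tracking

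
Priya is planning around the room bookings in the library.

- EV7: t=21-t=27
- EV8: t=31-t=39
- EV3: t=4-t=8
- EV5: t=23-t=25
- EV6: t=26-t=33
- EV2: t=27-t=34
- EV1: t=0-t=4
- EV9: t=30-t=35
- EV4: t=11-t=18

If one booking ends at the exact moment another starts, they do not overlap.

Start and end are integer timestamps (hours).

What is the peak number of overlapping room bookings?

Sort all start/end points and keep a running count:
t=0 start EV1 → 1
t=4 end EV1 → 0
t=4 start EV3 → 1
t=8 end EV3 → 0
t=11 start EV4 → 1
t=18 end EV4 → 0
t=21 start EV7 → 1
t=23 start EV5 → 2
t=25 end EV5 → 1
t=26 start EV6 → 2
t=27 end EV7 → 1
t=27 start EV2 → 2
t=30 start EV9 → 3
t=31 start EV8 → 4
t=33 end EV6 → 3
t=34 end EV2 → 2
t=35 end EV9 → 1
t=39 end EV8 → 0
Peak is 4, at t=31 (EV2, EV6, EV8, EV9).

4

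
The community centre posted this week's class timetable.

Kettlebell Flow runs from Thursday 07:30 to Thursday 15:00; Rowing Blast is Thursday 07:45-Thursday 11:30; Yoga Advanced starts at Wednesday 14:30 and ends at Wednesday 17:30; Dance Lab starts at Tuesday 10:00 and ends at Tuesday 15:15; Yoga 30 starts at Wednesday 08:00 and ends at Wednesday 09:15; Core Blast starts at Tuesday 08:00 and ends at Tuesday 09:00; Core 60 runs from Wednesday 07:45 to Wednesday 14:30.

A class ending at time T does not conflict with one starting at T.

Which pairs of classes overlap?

Sorted by start: Core Blast, Dance Lab, Core 60, Yoga 30, Yoga Advanced, Kettlebell Flow, Rowing Blast.
Dance Lab starts after Core Blast ends, so nothing later overlaps Core Blast either.
Core 60 starts after Dance Lab ends, so nothing later overlaps Dance Lab either.
Yoga 30 starts before Core 60 ends → Core 60 and Yoga 30 overlap.
Yoga Advanced starts exactly when Core 60 ends (back-to-back, no overlap), so nothing later overlaps Core 60 either.
Yoga Advanced starts after Yoga 30 ends, so nothing later overlaps Yoga 30 either.
Kettlebell Flow starts after Yoga Advanced ends, so nothing later overlaps Yoga Advanced either.
Rowing Blast starts before Kettlebell Flow ends → Kettlebell Flow and Rowing Blast overlap.

Core 60 & Yoga 30, Kettlebell Flow & Rowing Blast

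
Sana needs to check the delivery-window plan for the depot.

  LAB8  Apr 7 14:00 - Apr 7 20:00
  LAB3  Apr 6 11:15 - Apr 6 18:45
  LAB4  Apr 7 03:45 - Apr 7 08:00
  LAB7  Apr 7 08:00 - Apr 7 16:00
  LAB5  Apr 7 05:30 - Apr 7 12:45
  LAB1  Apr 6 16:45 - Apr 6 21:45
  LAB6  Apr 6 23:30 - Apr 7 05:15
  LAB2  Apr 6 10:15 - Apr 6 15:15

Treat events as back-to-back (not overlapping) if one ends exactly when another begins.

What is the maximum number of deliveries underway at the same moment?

Sort all start/end points and keep a running count:
Apr 6 10:15 start LAB2 → 1
Apr 6 11:15 start LAB3 → 2
Apr 6 15:15 end LAB2 → 1
Apr 6 16:45 start LAB1 → 2
Apr 6 18:45 end LAB3 → 1
Apr 6 21:45 end LAB1 → 0
Apr 6 23:30 start LAB6 → 1
Apr 7 03:45 start LAB4 → 2
Apr 7 05:15 end LAB6 → 1
Apr 7 05:30 start LAB5 → 2
Apr 7 08:00 end LAB4 → 1
Apr 7 08:00 start LAB7 → 2
Apr 7 12:45 end LAB5 → 1
Apr 7 14:00 start LAB8 → 2
Apr 7 16:00 end LAB7 → 1
Apr 7 20:00 end LAB8 → 0
Peak is 2, at Apr 6 11:15 (LAB2, LAB3).

2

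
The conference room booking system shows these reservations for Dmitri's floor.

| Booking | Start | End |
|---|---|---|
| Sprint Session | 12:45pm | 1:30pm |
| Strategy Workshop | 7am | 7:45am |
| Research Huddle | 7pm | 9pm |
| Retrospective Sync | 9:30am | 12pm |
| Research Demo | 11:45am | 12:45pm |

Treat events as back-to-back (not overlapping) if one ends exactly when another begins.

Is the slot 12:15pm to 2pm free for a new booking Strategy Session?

No — it overlaps Research Demo, Sprint Session

Strategy Workshop: ends 7:45am at or before Strategy Session starts 12:15pm → clear.
Retrospective Sync: ends 12pm at or before Strategy Session starts 12:15pm → clear.
Research Demo: starts 11:45am before Strategy Session ends 2pm, and ends 12:45pm after Strategy Session starts 12:15pm → overlap.
Sprint Session: starts 12:45pm before Strategy Session ends 2pm, and ends 1:30pm after Strategy Session starts 12:15pm → overlap.
Research Huddle: starts 7pm at or after Strategy Session ends 2pm → clear.
Strategy Session overlaps Research Demo, Sprint Session.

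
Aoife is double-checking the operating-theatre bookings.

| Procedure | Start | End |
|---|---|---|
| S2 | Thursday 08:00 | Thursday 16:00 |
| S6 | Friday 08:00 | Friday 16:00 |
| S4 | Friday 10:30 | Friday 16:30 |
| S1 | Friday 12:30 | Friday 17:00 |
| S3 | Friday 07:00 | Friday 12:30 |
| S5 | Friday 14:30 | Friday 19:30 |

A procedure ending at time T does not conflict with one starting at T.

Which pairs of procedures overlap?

S1 & S4, S1 & S5, S1 & S6, S3 & S4, S3 & S6, S4 & S5, S4 & S6, S5 & S6

Check each pair: they overlap iff neither finishes before the other starts.
Sorted by start: S2, S3, S6, S4, S1, S5.
S3 starts after S2 ends; S2 is clear from here.
S6 starts before S3 ends → S3 and S6 overlap.
S4 starts before S3 ends → S3 and S4 overlap.
S1 starts exactly when S3 ends (back-to-back, no overlap); S3 is clear from here.
S4 starts before S6 ends → S6 and S4 overlap.
S1 starts before S6 ends → S6 and S1 overlap.
S5 starts before S6 ends → S6 and S5 overlap.
S1 starts before S4 ends → S4 and S1 overlap.
S5 starts before S4 ends → S4 and S5 overlap.
S5 starts before S1 ends → S1 and S5 overlap.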